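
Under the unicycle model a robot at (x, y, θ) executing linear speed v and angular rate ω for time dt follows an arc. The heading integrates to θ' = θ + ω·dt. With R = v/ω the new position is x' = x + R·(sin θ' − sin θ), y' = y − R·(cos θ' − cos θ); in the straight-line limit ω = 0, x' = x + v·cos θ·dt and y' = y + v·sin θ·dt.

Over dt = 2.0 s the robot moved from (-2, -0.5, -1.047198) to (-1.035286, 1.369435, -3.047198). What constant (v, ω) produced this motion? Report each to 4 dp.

Δθ = -3.047198 − -1.047198 = -2.000000
ω = Δθ/dt = -2.000000/2.0 = -1.0000
R = −Δy/(cos θ' − cos θ) = 1.2500
v = R·ω = 1.2500·-1.0000 = -1.2500

v = -1.2500, ω = -1.0000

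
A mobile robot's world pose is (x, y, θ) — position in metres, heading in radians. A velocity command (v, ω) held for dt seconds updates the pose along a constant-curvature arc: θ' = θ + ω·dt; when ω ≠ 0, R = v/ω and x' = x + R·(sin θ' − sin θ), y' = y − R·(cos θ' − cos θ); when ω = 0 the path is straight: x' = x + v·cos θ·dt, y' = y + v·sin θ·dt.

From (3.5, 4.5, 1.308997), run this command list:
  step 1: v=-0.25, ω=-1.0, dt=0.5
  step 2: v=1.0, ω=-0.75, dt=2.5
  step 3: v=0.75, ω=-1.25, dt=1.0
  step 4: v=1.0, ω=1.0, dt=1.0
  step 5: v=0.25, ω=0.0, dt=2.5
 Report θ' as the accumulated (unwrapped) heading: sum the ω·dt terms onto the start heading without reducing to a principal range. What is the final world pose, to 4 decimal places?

(5.4118, 1.8846, -1.3160)

step 1: θ'=0.8090 (R=0.2500) → pose (3.4394, 4.3921, 0.8090)
step 2: θ'=-1.0660 (R=-1.3333) → pose (5.5712, 4.1167, -1.0660)
step 3: θ'=-2.3160 (R=-0.6000) → pose (5.4870, 3.4196, -2.3160)
step 4: θ'=-1.3160 (R=1.0000) → pose (5.2543, 2.4895, -1.3160)
step 5: θ'=-1.3160 (straight) → pose (5.4118, 1.8846, -1.3160)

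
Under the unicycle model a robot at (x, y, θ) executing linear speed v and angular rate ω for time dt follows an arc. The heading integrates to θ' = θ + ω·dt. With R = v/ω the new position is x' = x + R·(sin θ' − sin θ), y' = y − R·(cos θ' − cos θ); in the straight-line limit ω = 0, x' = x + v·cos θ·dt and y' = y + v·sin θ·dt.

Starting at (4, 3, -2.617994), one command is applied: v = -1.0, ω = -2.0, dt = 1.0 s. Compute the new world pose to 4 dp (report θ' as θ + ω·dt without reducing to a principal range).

(4.7478, 2.6141, -4.6180)

θ' = -2.6180 + -2.0·1.0 = -4.6180
R = v/ω = -1.0/-2.0 = 0.5000
x' = 4 + 0.5000·(sin -4.6180 − sin -2.6180) = 4.7478
y' = 3 − 0.5000·(cos -4.6180 − cos -2.6180) = 2.6141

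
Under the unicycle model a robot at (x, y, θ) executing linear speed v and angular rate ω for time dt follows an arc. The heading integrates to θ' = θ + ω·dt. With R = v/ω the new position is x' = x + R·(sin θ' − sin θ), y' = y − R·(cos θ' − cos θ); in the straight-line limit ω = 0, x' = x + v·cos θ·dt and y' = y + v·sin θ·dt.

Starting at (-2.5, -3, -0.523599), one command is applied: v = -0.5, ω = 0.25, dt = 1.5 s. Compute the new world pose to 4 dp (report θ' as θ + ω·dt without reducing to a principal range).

(-3.2039, -2.7541, -0.1486)

θ' = -0.5236 + 0.25·1.5 = -0.1486
R = v/ω = -0.5/0.25 = -2.0000
x' = -2.5 + -2.0000·(sin -0.1486 − sin -0.5236) = -3.2039
y' = -3 − -2.0000·(cos -0.1486 − cos -0.5236) = -2.7541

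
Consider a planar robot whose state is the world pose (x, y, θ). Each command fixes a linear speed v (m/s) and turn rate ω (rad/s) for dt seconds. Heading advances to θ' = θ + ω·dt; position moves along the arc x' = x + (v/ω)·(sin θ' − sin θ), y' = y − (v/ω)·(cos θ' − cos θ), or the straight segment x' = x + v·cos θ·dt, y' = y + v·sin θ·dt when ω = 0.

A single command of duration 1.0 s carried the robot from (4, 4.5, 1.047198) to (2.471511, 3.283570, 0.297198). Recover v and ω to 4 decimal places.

v = -2.0000, ω = -0.7500

Δθ = 0.297198 − 1.047198 = -0.750000
ω = Δθ/dt = -0.750000/1.0 = -0.7500
R = Δx/(sin θ' − sin θ) = 2.6667
v = R·ω = 2.6667·-0.7500 = -2.0000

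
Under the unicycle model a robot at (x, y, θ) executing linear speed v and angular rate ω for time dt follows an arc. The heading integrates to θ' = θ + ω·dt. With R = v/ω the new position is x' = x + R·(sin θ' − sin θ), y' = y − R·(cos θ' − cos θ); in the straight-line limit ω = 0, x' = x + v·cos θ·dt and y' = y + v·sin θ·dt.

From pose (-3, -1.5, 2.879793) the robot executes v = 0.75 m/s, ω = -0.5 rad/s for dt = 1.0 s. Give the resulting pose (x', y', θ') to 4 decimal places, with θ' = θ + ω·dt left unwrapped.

(-3.6471, -1.1365, 2.3798)

θ' = 2.8798 + -0.5·1.0 = 2.3798
R = v/ω = 0.75/-0.5 = -1.5000
x' = -3 + -1.5000·(sin 2.3798 − sin 2.8798) = -3.6471
y' = -1.5 − -1.5000·(cos 2.3798 − cos 2.8798) = -1.1365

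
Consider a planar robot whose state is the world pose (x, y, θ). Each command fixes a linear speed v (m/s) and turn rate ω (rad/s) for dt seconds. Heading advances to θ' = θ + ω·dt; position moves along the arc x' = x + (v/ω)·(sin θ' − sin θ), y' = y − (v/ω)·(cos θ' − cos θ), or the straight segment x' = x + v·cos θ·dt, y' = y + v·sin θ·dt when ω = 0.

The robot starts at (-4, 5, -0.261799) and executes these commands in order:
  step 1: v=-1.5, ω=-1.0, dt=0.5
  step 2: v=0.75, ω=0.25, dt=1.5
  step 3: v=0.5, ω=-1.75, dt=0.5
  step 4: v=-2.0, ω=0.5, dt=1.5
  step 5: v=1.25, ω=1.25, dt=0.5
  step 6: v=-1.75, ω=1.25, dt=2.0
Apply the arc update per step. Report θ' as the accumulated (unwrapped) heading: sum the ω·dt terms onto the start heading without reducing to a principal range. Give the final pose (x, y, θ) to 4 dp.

step 1: θ'=-0.7618 (R=1.5000) → pose (-4.6471, 5.3635, -0.7618)
step 2: θ'=-0.3868 (R=3.0000) → pose (-3.7081, 4.7559, -0.3868)
step 3: θ'=-1.2618 (R=-0.2857) → pose (-3.5437, 4.5782, -1.2618)
step 4: θ'=-0.5118 (R=-4.0000) → pose (-5.3953, 6.8492, -0.5118)
step 5: θ'=0.1132 (R=1.0000) → pose (-4.7926, 6.7275, 0.1132)
step 6: θ'=2.6132 (R=-1.4000) → pose (-5.3402, 4.1274, 2.6132)

(-5.3402, 4.1274, 2.6132)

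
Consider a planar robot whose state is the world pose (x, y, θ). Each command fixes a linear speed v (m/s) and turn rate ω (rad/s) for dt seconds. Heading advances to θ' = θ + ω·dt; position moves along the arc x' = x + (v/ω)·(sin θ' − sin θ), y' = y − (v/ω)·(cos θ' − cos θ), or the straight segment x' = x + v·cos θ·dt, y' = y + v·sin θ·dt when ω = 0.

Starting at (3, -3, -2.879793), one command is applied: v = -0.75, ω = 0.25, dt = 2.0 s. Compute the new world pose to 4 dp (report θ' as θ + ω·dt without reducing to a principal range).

θ' = -2.8798 + 0.25·2.0 = -2.3798
R = v/ω = -0.75/0.25 = -3.0000
x' = 3 + -3.0000·(sin -2.3798 − sin -2.8798) = 4.2942
y' = -3 − -3.0000·(cos -2.3798 − cos -2.8798) = -2.2730

(4.2942, -2.2730, -2.3798)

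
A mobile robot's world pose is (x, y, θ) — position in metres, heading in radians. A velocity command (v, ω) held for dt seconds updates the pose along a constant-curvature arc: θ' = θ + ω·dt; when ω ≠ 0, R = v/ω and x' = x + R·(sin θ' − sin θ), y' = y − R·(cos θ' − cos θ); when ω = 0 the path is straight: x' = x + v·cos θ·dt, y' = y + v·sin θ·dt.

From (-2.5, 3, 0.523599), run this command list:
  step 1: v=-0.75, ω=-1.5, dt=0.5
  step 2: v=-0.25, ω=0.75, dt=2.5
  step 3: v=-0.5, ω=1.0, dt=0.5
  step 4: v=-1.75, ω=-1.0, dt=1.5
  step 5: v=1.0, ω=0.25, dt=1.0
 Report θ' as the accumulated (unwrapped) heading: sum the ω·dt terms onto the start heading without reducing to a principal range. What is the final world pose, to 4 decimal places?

(-2.8850, 0.7073, 0.8986)

step 1: θ'=-0.2264 (R=0.5000) → pose (-2.8622, 2.9458, -0.2264)
step 2: θ'=1.6486 (R=-0.3333) → pose (-3.2694, 2.5950, 1.6486)
step 3: θ'=2.1486 (R=-0.5000) → pose (-3.1897, 2.3608, 2.1486)
step 4: θ'=0.6486 (R=1.7500) → pose (-3.5985, 0.0104, 0.6486)
step 5: θ'=0.8986 (R=4.0000) → pose (-2.8850, 0.7073, 0.8986)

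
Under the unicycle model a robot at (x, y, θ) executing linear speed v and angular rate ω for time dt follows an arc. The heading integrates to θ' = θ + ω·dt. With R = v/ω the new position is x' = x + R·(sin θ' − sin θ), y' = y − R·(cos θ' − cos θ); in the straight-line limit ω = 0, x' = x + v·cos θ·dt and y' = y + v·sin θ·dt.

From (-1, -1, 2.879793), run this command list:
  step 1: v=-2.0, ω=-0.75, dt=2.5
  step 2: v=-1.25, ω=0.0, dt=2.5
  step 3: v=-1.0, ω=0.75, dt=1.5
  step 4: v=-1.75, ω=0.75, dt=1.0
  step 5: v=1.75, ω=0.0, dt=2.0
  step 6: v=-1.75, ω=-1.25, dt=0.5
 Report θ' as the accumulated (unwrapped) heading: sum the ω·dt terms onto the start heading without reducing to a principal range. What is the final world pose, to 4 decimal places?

(-2.4039, -9.6438, 2.2548)

step 1: θ'=1.0048 (R=2.6667) → pose (0.5606, -5.0058, 1.0048)
step 2: θ'=1.0048 (straight) → pose (-1.1152, -7.6435, 1.0048)
step 3: θ'=2.1298 (R=-1.3333) → pose (-1.1202, -9.0656, 2.1298)
step 4: θ'=2.8798 (R=-2.3333) → pose (0.2541, -10.0820, 2.8798)
step 5: θ'=2.8798 (straight) → pose (-3.1267, -9.1761, 2.8798)
step 6: θ'=2.2548 (R=1.4000) → pose (-2.4039, -9.6438, 2.2548)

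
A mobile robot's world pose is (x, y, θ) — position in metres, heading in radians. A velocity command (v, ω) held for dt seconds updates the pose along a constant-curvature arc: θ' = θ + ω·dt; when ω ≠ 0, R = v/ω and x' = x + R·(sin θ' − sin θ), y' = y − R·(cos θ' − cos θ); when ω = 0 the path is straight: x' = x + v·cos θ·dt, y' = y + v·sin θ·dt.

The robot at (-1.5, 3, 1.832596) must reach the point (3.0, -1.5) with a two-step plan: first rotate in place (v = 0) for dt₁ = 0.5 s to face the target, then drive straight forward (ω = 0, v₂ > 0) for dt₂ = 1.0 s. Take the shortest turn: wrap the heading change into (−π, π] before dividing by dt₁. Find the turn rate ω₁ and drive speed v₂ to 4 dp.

heading to target = atan2(-1.5−3, 3−-1.5) = -0.7854
Δθ = wrap(-0.7854 − 1.8326) = -2.6180; ω₁ = Δθ/dt₁ = -5.2360
distance = √((3−-1.5)² + (-1.5−3)²) = 6.3640; v₂ = distance/dt₂ = 6.3640

ω₁ = -5.2360, v₂ = 6.3640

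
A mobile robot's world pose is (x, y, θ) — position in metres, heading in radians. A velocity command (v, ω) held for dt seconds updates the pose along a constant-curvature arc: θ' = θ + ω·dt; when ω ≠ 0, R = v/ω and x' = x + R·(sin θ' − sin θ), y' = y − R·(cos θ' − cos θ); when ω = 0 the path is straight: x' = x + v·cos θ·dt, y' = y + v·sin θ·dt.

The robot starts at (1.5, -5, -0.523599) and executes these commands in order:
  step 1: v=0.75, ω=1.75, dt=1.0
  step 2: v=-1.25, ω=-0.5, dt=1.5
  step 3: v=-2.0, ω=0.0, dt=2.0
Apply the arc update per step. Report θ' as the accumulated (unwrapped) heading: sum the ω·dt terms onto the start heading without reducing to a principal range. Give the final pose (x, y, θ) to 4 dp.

step 1: θ'=1.2264 (R=0.4286) → pose (2.1177, -4.7735, 1.2264)
step 2: θ'=0.4764 (R=2.5000) → pose (0.9110, -6.1511, 0.4764)
step 3: θ'=0.4764 (straight) → pose (-2.6437, -7.9854, 0.4764)

(-2.6437, -7.9854, 0.4764)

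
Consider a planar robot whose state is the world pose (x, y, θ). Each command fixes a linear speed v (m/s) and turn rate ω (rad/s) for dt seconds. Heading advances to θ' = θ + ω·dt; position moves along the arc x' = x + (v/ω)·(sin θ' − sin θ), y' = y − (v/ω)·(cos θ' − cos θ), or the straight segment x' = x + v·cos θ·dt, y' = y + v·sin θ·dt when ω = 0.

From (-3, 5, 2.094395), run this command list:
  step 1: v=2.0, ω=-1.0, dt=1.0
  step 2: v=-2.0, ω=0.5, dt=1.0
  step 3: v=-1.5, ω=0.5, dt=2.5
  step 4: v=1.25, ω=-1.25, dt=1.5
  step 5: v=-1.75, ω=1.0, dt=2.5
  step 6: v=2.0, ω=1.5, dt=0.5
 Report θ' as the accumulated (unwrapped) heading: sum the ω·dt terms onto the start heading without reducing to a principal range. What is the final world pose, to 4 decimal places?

step 1: θ'=1.0944 (R=-2.0000) → pose (-3.0453, 6.9172, 1.0944)
step 2: θ'=1.5944 (R=-4.0000) → pose (-3.4895, 4.9884, 1.5944)
step 3: θ'=2.8444 (R=-3.0000) → pose (-1.3689, 2.1908, 2.8444)
step 4: θ'=0.9694 (R=-1.0000) → pose (-1.9006, 3.7127, 0.9694)
step 5: θ'=3.4694 (R=-1.7500) → pose (0.1058, 1.0657, 3.4694)
step 6: θ'=4.2194 (R=1.3333) → pose (-0.6395, 0.4344, 4.2194)

(-0.6395, 0.4344, 4.2194)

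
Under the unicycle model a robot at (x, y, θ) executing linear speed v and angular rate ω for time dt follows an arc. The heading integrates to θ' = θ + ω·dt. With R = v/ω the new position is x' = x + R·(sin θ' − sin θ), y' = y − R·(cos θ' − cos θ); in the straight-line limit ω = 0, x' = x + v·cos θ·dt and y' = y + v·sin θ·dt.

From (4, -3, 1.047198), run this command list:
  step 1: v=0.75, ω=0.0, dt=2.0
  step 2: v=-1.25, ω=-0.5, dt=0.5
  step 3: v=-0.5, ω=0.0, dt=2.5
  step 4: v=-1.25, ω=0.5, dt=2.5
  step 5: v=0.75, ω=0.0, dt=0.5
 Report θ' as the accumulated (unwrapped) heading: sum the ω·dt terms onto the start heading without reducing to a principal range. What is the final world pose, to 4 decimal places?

(2.8950, -5.6520, 2.0472)

step 1: θ'=1.0472 (straight) → pose (4.7500, -1.7010, 1.0472)
step 2: θ'=0.7972 (R=2.5000) → pose (4.3734, -2.1977, 0.7972)
step 3: θ'=0.7972 (straight) → pose (3.5000, -3.0920, 0.7972)
step 4: θ'=2.0472 (R=-2.5000) → pose (3.0669, -5.9852, 2.0472)
step 5: θ'=2.0472 (straight) → pose (2.8950, -5.6520, 2.0472)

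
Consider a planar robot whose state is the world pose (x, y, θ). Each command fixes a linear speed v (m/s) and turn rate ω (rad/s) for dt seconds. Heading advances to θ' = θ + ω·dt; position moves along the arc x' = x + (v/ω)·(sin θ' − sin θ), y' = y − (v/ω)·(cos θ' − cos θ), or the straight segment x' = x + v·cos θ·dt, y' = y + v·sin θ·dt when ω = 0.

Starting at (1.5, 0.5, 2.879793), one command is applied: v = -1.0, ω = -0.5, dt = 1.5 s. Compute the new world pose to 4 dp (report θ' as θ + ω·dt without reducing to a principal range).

θ' = 2.8798 + -0.5·1.5 = 2.1298
R = v/ω = -1.0/-0.5 = 2.0000
x' = 1.5 + 2.0000·(sin 2.1298 − sin 2.8798) = 2.6779
y' = 0.5 − 2.0000·(cos 2.1298 − cos 2.8798) = -0.3712

(2.6779, -0.3712, 2.1298)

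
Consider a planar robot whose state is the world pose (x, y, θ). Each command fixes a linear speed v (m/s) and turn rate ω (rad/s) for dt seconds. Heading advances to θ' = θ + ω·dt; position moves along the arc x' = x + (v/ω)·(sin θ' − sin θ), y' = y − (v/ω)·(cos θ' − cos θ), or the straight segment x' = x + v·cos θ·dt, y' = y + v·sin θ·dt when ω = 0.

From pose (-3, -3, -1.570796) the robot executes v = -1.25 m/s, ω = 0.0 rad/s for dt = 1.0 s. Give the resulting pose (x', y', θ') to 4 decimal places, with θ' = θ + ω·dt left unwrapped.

θ' = -1.5708 + 0.0·1.0 = -1.5708
ω = 0 → straight: x' = -3 + -1.25·cos(-1.5708)·1.0 = -3.0000
y' = -3 + -1.25·sin(-1.5708)·1.0 = -1.7500

(-3.0000, -1.7500, -1.5708)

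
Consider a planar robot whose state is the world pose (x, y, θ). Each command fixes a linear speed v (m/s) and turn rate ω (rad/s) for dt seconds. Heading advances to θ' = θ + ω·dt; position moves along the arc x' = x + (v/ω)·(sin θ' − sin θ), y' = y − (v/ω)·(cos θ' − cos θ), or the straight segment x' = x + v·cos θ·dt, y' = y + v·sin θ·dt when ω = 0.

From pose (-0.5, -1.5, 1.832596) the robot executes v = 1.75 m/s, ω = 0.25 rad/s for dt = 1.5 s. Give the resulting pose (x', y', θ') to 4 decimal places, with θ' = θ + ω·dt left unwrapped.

(-1.6335, 0.8506, 2.2076)

θ' = 1.8326 + 0.25·1.5 = 2.2076
R = v/ω = 1.75/0.25 = 7.0000
x' = -0.5 + 7.0000·(sin 2.2076 − sin 1.8326) = -1.6335
y' = -1.5 − 7.0000·(cos 2.2076 − cos 1.8326) = 0.8506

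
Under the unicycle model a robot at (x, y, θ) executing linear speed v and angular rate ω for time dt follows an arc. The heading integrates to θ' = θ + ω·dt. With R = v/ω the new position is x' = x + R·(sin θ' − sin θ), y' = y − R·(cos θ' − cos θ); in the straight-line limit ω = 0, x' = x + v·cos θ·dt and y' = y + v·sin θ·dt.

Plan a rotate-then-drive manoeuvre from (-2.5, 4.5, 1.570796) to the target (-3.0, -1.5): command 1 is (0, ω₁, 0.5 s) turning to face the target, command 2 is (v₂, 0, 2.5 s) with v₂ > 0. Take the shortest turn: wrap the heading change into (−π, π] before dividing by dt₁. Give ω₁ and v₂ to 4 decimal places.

heading to target = atan2(-1.5−4.5, -3−-2.5) = -1.6539
Δθ = wrap(-1.6539 − 1.5708) = 3.0585; ω₁ = Δθ/dt₁ = 6.1169
distance = √((-3−-2.5)² + (-1.5−4.5)²) = 6.0208; v₂ = distance/dt₂ = 2.4083

ω₁ = 6.1169, v₂ = 2.4083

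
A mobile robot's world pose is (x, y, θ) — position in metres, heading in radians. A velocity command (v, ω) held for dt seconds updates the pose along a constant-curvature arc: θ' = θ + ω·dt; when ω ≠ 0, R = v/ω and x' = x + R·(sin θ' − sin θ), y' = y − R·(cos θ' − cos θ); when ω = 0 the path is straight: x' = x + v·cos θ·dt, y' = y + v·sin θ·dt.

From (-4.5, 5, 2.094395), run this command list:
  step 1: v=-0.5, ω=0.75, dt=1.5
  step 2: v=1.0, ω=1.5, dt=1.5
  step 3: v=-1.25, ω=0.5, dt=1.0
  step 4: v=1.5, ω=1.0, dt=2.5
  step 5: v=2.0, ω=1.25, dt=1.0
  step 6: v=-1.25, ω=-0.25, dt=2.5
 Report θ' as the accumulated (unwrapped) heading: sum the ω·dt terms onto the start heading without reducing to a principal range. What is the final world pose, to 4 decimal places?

step 1: θ'=3.2194 (R=-0.6667) → pose (-3.8708, 4.6687, 3.2194)
step 2: θ'=5.4694 (R=0.6667) → pose (-4.3036, 3.5462, 5.4694)
step 3: θ'=5.9694 (R=-2.5000) → pose (-5.3492, 4.2073, 5.9694)
step 4: θ'=8.4694 (R=1.5000) → pose (-3.6614, 6.5000, 8.4694)
step 5: θ'=9.7194 (R=1.6000) → pose (-5.4324, 7.1073, 9.7194)
step 6: θ'=9.0944 (R=5.0000) → pose (-2.3585, 7.0524, 9.0944)

(-2.3585, 7.0524, 9.0944)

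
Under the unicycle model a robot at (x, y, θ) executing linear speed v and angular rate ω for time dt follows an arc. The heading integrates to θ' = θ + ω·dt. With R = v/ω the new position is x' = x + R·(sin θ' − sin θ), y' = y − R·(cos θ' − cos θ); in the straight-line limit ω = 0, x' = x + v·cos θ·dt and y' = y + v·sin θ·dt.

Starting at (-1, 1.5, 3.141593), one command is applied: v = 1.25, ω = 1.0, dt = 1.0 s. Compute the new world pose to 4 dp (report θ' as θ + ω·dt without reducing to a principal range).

θ' = 3.1416 + 1.0·1.0 = 4.1416
R = v/ω = 1.25/1.0 = 1.2500
x' = -1 + 1.2500·(sin 4.1416 − sin 3.1416) = -2.0518
y' = 1.5 − 1.2500·(cos 4.1416 − cos 3.1416) = 0.9254

(-2.0518, 0.9254, 4.1416)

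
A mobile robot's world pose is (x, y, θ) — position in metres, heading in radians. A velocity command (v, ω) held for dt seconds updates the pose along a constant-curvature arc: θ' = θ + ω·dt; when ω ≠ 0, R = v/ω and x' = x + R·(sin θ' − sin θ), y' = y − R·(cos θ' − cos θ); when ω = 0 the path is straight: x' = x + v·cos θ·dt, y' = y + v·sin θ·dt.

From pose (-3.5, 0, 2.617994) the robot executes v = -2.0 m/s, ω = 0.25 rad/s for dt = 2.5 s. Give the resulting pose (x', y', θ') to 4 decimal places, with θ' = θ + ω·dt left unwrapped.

θ' = 2.6180 + 0.25·2.5 = 3.2430
R = v/ω = -2.0/0.25 = -8.0000
x' = -3.5 + -8.0000·(sin 3.2430 − sin 2.6180) = 1.3098
y' = 0 − -8.0000·(cos 3.2430 − cos 2.6180) = -1.0307

(1.3098, -1.0307, 3.2430)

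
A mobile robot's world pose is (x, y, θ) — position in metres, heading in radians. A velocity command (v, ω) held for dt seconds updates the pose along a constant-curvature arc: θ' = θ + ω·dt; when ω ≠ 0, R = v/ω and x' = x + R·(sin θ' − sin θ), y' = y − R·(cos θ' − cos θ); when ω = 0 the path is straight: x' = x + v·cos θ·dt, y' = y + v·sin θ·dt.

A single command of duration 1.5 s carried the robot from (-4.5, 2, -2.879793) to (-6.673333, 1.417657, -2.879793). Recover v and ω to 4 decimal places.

Δθ = -2.879793 − -2.879793 = 0.000000
ω = Δθ/dt = 0.000000/1.5 = 0.0000
ω = 0 → v = (Δx·cos θ + Δy·sin θ)/dt = 1.5000

v = 1.5000, ω = 0.0000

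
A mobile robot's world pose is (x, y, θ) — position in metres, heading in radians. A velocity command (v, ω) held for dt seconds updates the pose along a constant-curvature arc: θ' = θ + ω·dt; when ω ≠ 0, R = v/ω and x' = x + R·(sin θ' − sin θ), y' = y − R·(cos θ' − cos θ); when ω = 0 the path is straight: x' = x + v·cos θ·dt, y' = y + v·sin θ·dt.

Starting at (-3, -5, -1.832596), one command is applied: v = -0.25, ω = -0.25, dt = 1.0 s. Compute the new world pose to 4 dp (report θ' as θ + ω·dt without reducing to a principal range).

θ' = -1.8326 + -0.25·1.0 = -2.0826
R = v/ω = -0.25/-0.25 = 1.0000
x' = -3 + 1.0000·(sin -2.0826 − sin -1.8326) = -2.9059
y' = -5 − 1.0000·(cos -2.0826 − cos -1.8326) = -4.7691

(-2.9059, -4.7691, -2.0826)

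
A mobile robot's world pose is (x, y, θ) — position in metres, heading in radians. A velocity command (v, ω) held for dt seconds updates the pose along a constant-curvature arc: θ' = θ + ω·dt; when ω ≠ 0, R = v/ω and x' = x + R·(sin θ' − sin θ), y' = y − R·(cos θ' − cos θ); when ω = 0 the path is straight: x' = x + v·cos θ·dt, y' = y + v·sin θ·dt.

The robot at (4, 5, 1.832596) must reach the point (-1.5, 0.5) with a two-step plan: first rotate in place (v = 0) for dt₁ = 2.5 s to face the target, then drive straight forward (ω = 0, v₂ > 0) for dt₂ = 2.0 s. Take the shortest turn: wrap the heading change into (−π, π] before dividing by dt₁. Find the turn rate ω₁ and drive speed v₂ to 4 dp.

ω₁ = 0.7979, v₂ = 3.5532

heading to target = atan2(0.5−5, -1.5−4) = -2.4559
Δθ = wrap(-2.4559 − 1.8326) = 1.9947; ω₁ = Δθ/dt₁ = 0.7979
distance = √((-1.5−4)² + (0.5−5)²) = 7.1063; v₂ = distance/dt₂ = 3.5532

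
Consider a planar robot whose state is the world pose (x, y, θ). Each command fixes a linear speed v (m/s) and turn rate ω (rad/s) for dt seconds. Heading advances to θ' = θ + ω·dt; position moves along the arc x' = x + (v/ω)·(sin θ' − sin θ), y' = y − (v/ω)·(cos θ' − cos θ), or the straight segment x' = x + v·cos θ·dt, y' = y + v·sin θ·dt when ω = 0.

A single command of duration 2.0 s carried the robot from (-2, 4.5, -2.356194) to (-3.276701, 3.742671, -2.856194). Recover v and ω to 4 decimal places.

Δθ = -2.856194 − -2.356194 = -0.500000
ω = Δθ/dt = -0.500000/2.0 = -0.2500
R = Δx/(sin θ' − sin θ) = -3.0000
v = R·ω = -3.0000·-0.2500 = 0.7500

v = 0.7500, ω = -0.2500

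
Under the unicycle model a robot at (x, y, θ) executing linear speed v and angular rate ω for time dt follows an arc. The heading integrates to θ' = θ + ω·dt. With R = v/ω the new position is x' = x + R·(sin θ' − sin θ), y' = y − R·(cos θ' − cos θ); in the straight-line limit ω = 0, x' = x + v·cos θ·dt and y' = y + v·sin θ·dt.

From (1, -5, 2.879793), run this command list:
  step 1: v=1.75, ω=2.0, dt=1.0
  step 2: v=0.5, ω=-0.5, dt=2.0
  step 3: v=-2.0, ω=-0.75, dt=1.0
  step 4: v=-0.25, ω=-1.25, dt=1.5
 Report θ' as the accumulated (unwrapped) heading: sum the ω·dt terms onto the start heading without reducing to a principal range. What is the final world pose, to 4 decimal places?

step 1: θ'=4.8798 (R=0.8750) → pose (-0.0892, -5.9910, 4.8798)
step 2: θ'=3.8798 (R=-1.0000) → pose (-0.4023, -6.8973, 3.8798)
step 3: θ'=3.1298 (R=2.6667) → pose (1.4237, -6.2033, 3.1298)
step 4: θ'=1.2548 (R=0.2000) → pose (1.6115, -6.4654, 1.2548)

(1.6115, -6.4654, 1.2548)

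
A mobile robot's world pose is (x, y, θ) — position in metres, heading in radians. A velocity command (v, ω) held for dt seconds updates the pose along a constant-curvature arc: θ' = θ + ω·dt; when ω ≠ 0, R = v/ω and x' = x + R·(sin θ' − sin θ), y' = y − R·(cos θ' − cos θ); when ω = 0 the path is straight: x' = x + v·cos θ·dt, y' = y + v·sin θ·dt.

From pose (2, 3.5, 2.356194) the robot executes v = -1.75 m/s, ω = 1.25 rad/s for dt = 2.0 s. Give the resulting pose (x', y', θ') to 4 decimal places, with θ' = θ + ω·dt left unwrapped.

θ' = 2.3562 + 1.25·2.0 = 4.8562
R = v/ω = -1.75/1.25 = -1.4000
x' = 2 + -1.4000·(sin 4.8562 − sin 2.3562) = 4.3755
y' = 3.5 − -1.4000·(cos 4.8562 − cos 2.3562) = 4.6906

(4.3755, 4.6906, 4.8562)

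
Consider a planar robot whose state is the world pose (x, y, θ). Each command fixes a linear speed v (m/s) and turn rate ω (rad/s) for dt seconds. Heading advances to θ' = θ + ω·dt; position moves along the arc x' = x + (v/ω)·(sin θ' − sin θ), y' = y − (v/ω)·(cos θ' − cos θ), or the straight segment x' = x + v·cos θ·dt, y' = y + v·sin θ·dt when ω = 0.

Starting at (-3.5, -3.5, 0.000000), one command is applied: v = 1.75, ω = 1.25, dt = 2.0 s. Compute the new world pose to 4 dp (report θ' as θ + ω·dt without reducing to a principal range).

θ' = 0.0000 + 1.25·2.0 = 2.5000
R = v/ω = 1.75/1.25 = 1.4000
x' = -3.5 + 1.4000·(sin 2.5000 − sin 0.0000) = -2.6621
y' = -3.5 − 1.4000·(cos 2.5000 − cos 0.0000) = -0.9784

(-2.6621, -0.9784, 2.5000)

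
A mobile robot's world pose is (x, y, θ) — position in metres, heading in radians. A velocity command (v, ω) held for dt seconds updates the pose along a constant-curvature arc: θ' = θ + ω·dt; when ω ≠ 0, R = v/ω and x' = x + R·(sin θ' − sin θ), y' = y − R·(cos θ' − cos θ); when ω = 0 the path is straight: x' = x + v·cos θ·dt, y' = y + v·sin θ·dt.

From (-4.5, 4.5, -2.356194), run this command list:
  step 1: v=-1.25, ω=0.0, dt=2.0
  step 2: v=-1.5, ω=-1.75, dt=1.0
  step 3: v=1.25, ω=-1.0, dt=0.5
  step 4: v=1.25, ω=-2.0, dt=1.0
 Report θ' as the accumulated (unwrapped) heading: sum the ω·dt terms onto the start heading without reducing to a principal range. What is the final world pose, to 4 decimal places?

step 1: θ'=-2.3562 (straight) → pose (-2.7322, 6.2678, -2.3562)
step 2: θ'=-4.1062 (R=0.8571) → pose (-1.4217, 6.1500, -4.1062)
step 3: θ'=-4.6062 (R=-1.2500) → pose (-1.6374, 6.7297, -4.6062)
step 4: θ'=-6.6062 (R=-0.6250) → pose (-0.8175, 7.3886, -6.6062)

(-0.8175, 7.3886, -6.6062)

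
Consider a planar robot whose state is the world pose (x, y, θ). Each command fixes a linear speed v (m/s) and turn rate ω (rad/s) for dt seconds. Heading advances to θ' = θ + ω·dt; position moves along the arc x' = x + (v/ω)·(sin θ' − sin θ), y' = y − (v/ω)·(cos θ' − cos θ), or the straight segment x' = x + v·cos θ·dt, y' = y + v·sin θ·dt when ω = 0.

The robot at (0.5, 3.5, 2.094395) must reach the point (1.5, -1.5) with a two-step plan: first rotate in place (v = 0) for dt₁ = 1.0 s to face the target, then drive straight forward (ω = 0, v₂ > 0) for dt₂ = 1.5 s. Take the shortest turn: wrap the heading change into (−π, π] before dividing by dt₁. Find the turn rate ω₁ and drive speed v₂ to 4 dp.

ω₁ = 2.8154, v₂ = 3.3993

heading to target = atan2(-1.5−3.5, 1.5−0.5) = -1.3734
Δθ = wrap(-1.3734 − 2.0944) = 2.8154; ω₁ = Δθ/dt₁ = 2.8154
distance = √((1.5−0.5)² + (-1.5−3.5)²) = 5.0990; v₂ = distance/dt₂ = 3.3993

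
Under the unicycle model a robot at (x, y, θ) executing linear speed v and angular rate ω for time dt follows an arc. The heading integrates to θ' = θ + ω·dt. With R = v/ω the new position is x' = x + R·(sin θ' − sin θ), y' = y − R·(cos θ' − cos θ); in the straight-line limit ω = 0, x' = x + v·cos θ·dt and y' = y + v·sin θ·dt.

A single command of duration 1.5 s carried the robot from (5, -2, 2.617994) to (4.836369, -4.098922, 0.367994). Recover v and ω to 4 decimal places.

Δθ = 0.367994 − 2.617994 = -2.250000
ω = Δθ/dt = -2.250000/1.5 = -1.5000
R = −Δy/(cos θ' − cos θ) = 1.1667
v = R·ω = 1.1667·-1.5000 = -1.7500

v = -1.7500, ω = -1.5000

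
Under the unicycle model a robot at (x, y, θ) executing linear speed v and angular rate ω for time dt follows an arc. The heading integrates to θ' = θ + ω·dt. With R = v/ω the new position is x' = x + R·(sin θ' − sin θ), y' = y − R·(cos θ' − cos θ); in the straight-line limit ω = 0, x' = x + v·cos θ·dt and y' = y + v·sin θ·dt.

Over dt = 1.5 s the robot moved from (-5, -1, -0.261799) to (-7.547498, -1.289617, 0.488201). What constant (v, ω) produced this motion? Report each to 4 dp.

Δθ = 0.488201 − -0.261799 = 0.750000
ω = Δθ/dt = 0.750000/1.5 = 0.5000
R = Δx/(sin θ' − sin θ) = -3.5000
v = R·ω = -3.5000·0.5000 = -1.7500

v = -1.7500, ω = 0.5000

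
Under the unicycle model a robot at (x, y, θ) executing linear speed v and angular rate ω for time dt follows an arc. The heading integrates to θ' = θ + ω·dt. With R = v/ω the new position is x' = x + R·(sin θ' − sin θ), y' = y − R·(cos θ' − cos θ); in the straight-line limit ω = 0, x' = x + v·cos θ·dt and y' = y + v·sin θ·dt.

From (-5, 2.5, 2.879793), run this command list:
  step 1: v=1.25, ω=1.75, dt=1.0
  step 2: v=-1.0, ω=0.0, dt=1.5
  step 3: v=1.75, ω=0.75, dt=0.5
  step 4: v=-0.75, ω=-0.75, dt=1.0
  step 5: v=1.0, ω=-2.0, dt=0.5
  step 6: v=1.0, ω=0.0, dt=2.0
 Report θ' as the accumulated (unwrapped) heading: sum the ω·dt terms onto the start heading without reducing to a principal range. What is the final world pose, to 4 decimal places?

step 1: θ'=4.6298 (R=0.7143) → pose (-5.8967, 1.8690, 4.6298)
step 2: θ'=4.6298 (straight) → pose (-5.7730, 3.3639, 4.6298)
step 3: θ'=5.0048 (R=2.3333) → pose (-5.6819, 2.4988, 5.0048)
step 4: θ'=4.2548 (R=1.0000) → pose (-5.6214, 3.2288, 4.2548)
step 5: θ'=3.2548 (R=-0.5000) → pose (-6.0135, 2.9529, 3.2548)
step 6: θ'=3.2548 (straight) → pose (-8.0007, 2.7270, 3.2548)

(-8.0007, 2.7270, 3.2548)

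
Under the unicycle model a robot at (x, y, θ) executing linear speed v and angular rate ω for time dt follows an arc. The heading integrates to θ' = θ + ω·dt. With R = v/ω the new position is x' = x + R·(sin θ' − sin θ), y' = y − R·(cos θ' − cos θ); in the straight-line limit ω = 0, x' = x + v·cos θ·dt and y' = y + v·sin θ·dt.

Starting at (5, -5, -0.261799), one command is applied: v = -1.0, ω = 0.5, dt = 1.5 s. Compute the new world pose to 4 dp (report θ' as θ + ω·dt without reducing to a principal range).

θ' = -0.2618 + 0.5·1.5 = 0.4882
R = v/ω = -1.0/0.5 = -2.0000
x' = 5 + -2.0000·(sin 0.4882 − sin -0.2618) = 3.5443
y' = -5 − -2.0000·(cos 0.4882 − cos -0.2618) = -5.1655

(3.5443, -5.1655, 0.4882)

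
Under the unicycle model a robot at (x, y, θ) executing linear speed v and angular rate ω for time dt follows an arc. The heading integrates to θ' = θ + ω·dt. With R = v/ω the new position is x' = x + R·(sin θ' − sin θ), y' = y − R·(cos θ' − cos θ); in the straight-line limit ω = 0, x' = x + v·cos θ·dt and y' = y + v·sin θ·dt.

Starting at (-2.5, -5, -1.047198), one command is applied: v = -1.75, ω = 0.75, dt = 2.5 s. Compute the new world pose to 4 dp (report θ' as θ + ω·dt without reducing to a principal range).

θ' = -1.0472 + 0.75·2.5 = 0.8278
R = v/ω = -1.75/0.75 = -2.3333
x' = -2.5 + -2.3333·(sin 0.8278 − sin -1.0472) = -6.2391
y' = -5 − -2.3333·(cos 0.8278 − cos -1.0472) = -4.5882

(-6.2391, -4.5882, 0.8278)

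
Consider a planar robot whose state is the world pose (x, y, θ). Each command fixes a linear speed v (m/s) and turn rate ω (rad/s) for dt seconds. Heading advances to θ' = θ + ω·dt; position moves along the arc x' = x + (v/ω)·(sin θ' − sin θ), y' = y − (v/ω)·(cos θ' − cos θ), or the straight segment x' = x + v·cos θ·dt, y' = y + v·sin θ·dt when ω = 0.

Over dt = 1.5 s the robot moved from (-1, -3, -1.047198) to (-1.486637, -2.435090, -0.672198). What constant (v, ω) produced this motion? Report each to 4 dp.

Δθ = -0.672198 − -1.047198 = 0.375000
ω = Δθ/dt = 0.375000/1.5 = 0.2500
R = −Δy/(cos θ' − cos θ) = -2.0000
v = R·ω = -2.0000·0.2500 = -0.5000

v = -0.5000, ω = 0.2500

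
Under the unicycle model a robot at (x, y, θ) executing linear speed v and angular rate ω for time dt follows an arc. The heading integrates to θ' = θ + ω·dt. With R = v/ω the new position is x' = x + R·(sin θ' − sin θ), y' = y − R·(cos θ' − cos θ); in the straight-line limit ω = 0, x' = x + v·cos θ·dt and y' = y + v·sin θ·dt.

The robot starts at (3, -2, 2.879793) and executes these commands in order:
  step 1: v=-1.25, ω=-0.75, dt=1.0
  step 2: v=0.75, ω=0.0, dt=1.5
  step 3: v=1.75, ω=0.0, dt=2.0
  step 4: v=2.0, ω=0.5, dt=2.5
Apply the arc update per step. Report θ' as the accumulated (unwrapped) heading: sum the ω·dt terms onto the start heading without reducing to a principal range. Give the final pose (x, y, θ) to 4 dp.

step 1: θ'=2.1298 (R=1.6667) → pose (3.9816, -2.7260, 2.1298)
step 2: θ'=2.1298 (straight) → pose (3.3850, -1.7722, 2.1298)
step 3: θ'=2.1298 (straight) → pose (1.5288, 1.1950, 2.1298)
step 4: θ'=3.3798 (R=4.0000) → pose (-2.8062, 2.9607, 3.3798)

(-2.8062, 2.9607, 3.3798)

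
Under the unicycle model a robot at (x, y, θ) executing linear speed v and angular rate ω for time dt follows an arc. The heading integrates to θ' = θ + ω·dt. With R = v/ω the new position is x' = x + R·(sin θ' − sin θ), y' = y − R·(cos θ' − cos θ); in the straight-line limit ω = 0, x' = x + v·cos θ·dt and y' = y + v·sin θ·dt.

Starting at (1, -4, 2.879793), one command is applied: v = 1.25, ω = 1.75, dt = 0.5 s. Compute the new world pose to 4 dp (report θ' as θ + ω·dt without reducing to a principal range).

(0.4041, -4.1058, 3.7548)

θ' = 2.8798 + 1.75·0.5 = 3.7548
R = v/ω = 1.25/1.75 = 0.7143
x' = 1 + 0.7143·(sin 3.7548 − sin 2.8798) = 0.4041
y' = -4 − 0.7143·(cos 3.7548 − cos 2.8798) = -4.1058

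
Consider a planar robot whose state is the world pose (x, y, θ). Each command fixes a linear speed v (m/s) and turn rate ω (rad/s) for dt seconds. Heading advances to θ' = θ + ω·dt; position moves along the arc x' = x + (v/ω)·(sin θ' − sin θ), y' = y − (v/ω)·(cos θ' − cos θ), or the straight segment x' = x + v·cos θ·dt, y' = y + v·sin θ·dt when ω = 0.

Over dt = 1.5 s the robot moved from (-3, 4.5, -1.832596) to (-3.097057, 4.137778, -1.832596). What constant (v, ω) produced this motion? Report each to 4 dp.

v = 0.2500, ω = 0.0000

Δθ = -1.832596 − -1.832596 = 0.000000
ω = Δθ/dt = 0.000000/1.5 = 0.0000
ω = 0 → v = (Δx·cos θ + Δy·sin θ)/dt = 0.2500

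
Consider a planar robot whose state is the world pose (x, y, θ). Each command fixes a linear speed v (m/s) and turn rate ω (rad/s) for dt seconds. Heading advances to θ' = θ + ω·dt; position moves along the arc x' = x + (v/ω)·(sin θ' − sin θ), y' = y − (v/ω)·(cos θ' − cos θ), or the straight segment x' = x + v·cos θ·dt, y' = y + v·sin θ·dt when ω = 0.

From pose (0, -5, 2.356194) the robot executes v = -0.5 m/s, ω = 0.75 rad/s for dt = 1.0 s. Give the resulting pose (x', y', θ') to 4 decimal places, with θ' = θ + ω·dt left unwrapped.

(0.4478, -5.1948, 3.1062)

θ' = 2.3562 + 0.75·1.0 = 3.1062
R = v/ω = -0.5/0.75 = -0.6667
x' = 0 + -0.6667·(sin 3.1062 − sin 2.3562) = 0.4478
y' = -5 − -0.6667·(cos 3.1062 − cos 2.3562) = -5.1948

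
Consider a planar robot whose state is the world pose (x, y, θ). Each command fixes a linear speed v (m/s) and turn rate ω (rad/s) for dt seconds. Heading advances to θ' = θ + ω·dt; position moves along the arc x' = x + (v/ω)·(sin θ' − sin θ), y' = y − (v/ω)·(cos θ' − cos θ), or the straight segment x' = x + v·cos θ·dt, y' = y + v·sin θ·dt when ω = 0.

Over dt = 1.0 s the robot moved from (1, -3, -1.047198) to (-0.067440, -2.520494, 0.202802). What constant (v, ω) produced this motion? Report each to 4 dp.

v = -1.2500, ω = 1.2500

Δθ = 0.202802 − -1.047198 = 1.250000
ω = Δθ/dt = 1.250000/1.0 = 1.2500
R = Δx/(sin θ' − sin θ) = -1.0000
v = R·ω = -1.0000·1.2500 = -1.2500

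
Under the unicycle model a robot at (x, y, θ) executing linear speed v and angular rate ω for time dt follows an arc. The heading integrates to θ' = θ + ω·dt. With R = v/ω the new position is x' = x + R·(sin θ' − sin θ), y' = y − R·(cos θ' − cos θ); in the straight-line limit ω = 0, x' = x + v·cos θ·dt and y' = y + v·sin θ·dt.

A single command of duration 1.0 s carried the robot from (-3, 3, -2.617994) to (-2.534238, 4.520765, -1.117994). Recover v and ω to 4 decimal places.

v = -1.7500, ω = 1.5000

Δθ = -1.117994 − -2.617994 = 1.500000
ω = Δθ/dt = 1.500000/1.0 = 1.5000
R = −Δy/(cos θ' − cos θ) = -1.1667
v = R·ω = -1.1667·1.5000 = -1.7500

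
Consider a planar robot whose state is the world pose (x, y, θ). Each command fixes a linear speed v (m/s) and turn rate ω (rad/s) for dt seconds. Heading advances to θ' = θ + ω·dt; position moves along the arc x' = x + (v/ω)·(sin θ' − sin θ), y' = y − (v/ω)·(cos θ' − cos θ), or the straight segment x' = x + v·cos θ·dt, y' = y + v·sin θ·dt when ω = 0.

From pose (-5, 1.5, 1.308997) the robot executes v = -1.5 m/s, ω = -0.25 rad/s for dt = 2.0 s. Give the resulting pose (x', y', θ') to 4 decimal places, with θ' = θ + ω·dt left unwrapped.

θ' = 1.3090 + -0.25·2.0 = 0.8090
R = v/ω = -1.5/-0.25 = 6.0000
x' = -5 + 6.0000·(sin 0.8090 − sin 1.3090) = -6.4540
y' = 1.5 − 6.0000·(cos 0.8090 − cos 1.3090) = -1.0884

(-6.4540, -1.0884, 0.8090)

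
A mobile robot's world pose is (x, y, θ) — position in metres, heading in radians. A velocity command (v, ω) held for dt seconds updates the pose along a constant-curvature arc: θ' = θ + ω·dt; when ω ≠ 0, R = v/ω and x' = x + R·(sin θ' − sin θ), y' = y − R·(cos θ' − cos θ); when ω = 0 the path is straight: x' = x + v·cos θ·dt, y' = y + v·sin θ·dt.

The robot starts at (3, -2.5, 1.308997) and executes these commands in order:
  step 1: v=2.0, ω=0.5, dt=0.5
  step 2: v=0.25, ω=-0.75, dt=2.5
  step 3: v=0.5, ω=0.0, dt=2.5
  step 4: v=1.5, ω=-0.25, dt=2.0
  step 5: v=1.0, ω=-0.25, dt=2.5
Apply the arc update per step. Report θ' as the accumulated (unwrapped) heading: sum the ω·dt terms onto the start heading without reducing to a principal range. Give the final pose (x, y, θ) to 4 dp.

step 1: θ'=1.5590 (R=4.0000) → pose (3.1360, -1.5119, 1.5590)
step 2: θ'=-0.3160 (R=-0.3333) → pose (3.5729, -1.1990, -0.3160)
step 3: θ'=-0.3160 (straight) → pose (4.7610, -1.5875, -0.3160)
step 4: θ'=-0.8160 (R=-6.0000) → pose (7.2669, -3.1796, -0.8160)
step 5: θ'=-1.4410 (R=-4.0000) → pose (8.3196, -5.4024, -1.4410)

(8.3196, -5.4024, -1.4410)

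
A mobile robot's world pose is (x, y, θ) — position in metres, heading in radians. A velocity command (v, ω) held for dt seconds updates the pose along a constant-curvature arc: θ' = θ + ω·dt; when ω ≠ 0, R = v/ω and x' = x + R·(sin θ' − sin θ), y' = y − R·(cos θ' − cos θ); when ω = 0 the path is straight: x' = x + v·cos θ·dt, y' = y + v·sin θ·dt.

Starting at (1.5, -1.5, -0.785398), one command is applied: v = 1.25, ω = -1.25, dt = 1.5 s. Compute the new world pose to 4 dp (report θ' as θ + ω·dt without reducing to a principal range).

(1.2557, -3.0935, -2.6604)

θ' = -0.7854 + -1.25·1.5 = -2.6604
R = v/ω = 1.25/-1.25 = -1.0000
x' = 1.5 + -1.0000·(sin -2.6604 − sin -0.7854) = 1.2557
y' = -1.5 − -1.0000·(cos -2.6604 − cos -0.7854) = -3.0935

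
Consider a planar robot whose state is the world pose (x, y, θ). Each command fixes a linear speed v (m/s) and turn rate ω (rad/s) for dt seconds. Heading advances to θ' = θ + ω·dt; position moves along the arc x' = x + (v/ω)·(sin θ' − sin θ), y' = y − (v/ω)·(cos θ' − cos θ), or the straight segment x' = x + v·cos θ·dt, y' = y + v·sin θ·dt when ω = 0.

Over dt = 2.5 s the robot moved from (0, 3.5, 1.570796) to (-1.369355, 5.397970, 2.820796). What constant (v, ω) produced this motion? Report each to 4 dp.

v = 1.0000, ω = 0.5000

Δθ = 2.820796 − 1.570796 = 1.250000
ω = Δθ/dt = 1.250000/2.5 = 0.5000
R = −Δy/(cos θ' − cos θ) = 2.0000
v = R·ω = 2.0000·0.5000 = 1.0000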